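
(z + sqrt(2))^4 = z^4 + 4*sqrt(2)*z^3 + 12*z^2 + 8*sqrt(2)*z + 4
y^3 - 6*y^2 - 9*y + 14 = (y - 7)*(y - 1)*(y + 2)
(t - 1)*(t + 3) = t^2 + 2*t - 3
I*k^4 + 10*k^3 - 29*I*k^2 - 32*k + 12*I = (k - 6*I)*(k - 2*I)*(k - I)*(I*k + 1)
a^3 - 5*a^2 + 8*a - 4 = (a - 2)^2*(a - 1)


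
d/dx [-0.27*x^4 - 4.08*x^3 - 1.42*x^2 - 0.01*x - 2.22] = -1.08*x^3 - 12.24*x^2 - 2.84*x - 0.01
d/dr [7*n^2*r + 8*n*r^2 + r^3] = 7*n^2 + 16*n*r + 3*r^2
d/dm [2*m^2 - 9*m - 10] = 4*m - 9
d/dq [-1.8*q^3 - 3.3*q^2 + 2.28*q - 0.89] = -5.4*q^2 - 6.6*q + 2.28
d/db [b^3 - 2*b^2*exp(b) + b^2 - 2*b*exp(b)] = -2*b^2*exp(b) + 3*b^2 - 6*b*exp(b) + 2*b - 2*exp(b)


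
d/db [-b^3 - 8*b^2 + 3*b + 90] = -3*b^2 - 16*b + 3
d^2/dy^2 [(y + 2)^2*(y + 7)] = 6*y + 22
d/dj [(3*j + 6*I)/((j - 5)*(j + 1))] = 3*(-j^2 - 4*I*j - 5 + 8*I)/(j^4 - 8*j^3 + 6*j^2 + 40*j + 25)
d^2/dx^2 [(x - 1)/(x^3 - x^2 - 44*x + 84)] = 2*((x - 1)*(-3*x^2 + 2*x + 44)^2 + (-3*x^2 + 2*x - (x - 1)*(3*x - 1) + 44)*(x^3 - x^2 - 44*x + 84))/(x^3 - x^2 - 44*x + 84)^3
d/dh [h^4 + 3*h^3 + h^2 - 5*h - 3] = 4*h^3 + 9*h^2 + 2*h - 5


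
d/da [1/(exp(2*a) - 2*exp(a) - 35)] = 2*(1 - exp(a))*exp(a)/(-exp(2*a) + 2*exp(a) + 35)^2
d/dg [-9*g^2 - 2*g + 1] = -18*g - 2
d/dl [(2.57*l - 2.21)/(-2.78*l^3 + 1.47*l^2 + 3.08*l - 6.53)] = (14.2892*l^3 - 22.2093*l^2 + 6.4974*l - 9.9753)/(7.7284*l^6 - 8.1732*l^5 - 14.9639*l^4 + 45.362*l^3 - 9.7118*l^2 - 40.2248*l + 42.6409)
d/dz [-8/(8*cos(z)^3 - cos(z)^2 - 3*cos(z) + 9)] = 8*(-24*cos(z)^2 + 2*cos(z) + 3)*sin(z)/(8*cos(z)^3 - cos(z)^2 - 3*cos(z) + 9)^2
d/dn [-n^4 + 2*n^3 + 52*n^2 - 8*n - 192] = -4*n^3 + 6*n^2 + 104*n - 8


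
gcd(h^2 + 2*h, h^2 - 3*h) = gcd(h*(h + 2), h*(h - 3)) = h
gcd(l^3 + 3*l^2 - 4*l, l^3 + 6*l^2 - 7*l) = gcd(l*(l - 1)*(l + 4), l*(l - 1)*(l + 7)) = l^2 - l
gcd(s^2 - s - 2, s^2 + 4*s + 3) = s + 1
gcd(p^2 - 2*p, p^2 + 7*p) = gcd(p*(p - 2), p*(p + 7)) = p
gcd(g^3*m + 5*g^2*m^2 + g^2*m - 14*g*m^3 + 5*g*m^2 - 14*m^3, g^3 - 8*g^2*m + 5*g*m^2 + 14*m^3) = g - 2*m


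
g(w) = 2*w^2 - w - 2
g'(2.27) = 8.08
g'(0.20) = -0.20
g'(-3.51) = -15.04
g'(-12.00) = -49.00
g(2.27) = 6.04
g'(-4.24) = -17.96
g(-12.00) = 298.00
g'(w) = 4*w - 1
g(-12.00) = 298.00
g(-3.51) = 26.15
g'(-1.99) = -8.96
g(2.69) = 9.78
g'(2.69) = 9.76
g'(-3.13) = -13.52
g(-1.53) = 4.21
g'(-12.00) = -49.00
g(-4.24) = 38.20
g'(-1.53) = -7.12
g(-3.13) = 20.72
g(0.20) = -2.12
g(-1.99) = 7.91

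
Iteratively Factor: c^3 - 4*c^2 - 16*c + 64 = (c - 4)*(c^2 - 16) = (c - 4)*(c + 4)*(c - 4)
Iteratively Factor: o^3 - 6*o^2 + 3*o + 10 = (o - 5)*(o^2 - o - 2) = (o - 5)*(o + 1)*(o - 2)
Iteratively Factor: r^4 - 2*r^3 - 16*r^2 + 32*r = (r - 4)*(r^3 + 2*r^2 - 8*r) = r*(r - 4)*(r^2 + 2*r - 8) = r*(r - 4)*(r - 2)*(r + 4)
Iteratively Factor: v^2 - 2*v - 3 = (v - 3)*(v + 1)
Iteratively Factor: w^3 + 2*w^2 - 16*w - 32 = (w - 4)*(w^2 + 6*w + 8) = (w - 4)*(w + 2)*(w + 4)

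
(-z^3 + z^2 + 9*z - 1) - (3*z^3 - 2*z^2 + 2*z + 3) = -4*z^3 + 3*z^2 + 7*z - 4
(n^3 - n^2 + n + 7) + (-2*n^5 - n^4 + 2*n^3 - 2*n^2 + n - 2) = -2*n^5 - n^4 + 3*n^3 - 3*n^2 + 2*n + 5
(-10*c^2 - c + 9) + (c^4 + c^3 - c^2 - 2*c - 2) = c^4 + c^3 - 11*c^2 - 3*c + 7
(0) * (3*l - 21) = 0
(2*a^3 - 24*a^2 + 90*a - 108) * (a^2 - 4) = 2*a^5 - 24*a^4 + 82*a^3 - 12*a^2 - 360*a + 432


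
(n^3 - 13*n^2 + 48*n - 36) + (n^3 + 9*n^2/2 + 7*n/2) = 2*n^3 - 17*n^2/2 + 103*n/2 - 36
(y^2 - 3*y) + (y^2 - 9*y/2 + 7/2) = 2*y^2 - 15*y/2 + 7/2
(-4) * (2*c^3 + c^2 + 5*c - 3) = -8*c^3 - 4*c^2 - 20*c + 12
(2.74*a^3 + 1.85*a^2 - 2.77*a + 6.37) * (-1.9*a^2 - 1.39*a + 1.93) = -5.206*a^5 - 7.3236*a^4 + 7.9797*a^3 - 4.6822*a^2 - 14.2004*a + 12.2941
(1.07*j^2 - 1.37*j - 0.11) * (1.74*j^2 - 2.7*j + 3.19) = 1.8618*j^4 - 5.2728*j^3 + 6.9209*j^2 - 4.0733*j - 0.3509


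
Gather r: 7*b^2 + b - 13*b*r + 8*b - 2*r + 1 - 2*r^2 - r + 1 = 7*b^2 + 9*b - 2*r^2 + r*(-13*b - 3) + 2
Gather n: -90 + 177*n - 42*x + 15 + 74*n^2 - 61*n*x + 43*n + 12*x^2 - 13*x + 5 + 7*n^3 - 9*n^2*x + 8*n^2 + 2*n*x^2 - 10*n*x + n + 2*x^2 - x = 7*n^3 + n^2*(82 - 9*x) + n*(2*x^2 - 71*x + 221) + 14*x^2 - 56*x - 70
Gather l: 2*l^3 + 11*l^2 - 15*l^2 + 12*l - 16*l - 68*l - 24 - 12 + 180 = 2*l^3 - 4*l^2 - 72*l + 144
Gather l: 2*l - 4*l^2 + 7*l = -4*l^2 + 9*l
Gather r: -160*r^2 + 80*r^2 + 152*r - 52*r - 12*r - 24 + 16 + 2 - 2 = -80*r^2 + 88*r - 8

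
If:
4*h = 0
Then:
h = 0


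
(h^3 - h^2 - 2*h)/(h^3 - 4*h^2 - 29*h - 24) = h*(h - 2)/(h^2 - 5*h - 24)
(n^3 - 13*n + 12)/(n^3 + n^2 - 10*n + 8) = (n - 3)/(n - 2)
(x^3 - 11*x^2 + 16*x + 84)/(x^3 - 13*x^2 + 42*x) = (x + 2)/x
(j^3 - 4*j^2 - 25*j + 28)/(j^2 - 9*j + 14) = (j^2 + 3*j - 4)/(j - 2)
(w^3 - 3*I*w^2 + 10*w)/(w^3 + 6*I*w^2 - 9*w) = (w^2 - 3*I*w + 10)/(w^2 + 6*I*w - 9)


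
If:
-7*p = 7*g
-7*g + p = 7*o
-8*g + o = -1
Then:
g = 7/64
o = -1/8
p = -7/64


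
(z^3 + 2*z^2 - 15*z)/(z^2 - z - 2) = z*(-z^2 - 2*z + 15)/(-z^2 + z + 2)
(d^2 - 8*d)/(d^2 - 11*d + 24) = d/(d - 3)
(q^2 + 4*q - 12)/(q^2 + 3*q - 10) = (q + 6)/(q + 5)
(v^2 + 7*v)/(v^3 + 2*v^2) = (v + 7)/(v*(v + 2))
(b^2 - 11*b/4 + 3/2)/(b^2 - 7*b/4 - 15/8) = 2*(-4*b^2 + 11*b - 6)/(-8*b^2 + 14*b + 15)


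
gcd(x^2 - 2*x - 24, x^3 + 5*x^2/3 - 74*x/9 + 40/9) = x + 4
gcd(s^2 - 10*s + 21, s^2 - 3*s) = s - 3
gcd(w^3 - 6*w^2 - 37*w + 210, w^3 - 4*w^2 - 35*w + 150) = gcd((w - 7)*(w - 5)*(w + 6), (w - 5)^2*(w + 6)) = w^2 + w - 30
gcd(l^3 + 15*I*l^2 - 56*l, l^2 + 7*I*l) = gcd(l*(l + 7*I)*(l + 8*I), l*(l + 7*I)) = l^2 + 7*I*l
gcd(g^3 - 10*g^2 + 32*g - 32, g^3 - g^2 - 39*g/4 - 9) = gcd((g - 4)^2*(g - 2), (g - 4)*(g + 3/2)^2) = g - 4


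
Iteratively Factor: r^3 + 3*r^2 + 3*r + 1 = (r + 1)*(r^2 + 2*r + 1) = (r + 1)^2*(r + 1)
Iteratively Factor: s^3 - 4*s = (s)*(s^2 - 4) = s*(s + 2)*(s - 2)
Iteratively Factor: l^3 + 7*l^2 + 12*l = (l)*(l^2 + 7*l + 12) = l*(l + 3)*(l + 4)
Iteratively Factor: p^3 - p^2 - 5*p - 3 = (p + 1)*(p^2 - 2*p - 3) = (p + 1)^2*(p - 3)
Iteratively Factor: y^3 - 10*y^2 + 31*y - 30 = (y - 5)*(y^2 - 5*y + 6) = (y - 5)*(y - 3)*(y - 2)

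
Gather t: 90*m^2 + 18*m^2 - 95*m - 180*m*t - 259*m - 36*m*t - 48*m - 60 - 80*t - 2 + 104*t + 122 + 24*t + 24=108*m^2 - 402*m + t*(48 - 216*m) + 84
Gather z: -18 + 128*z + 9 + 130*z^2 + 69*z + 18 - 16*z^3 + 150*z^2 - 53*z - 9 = -16*z^3 + 280*z^2 + 144*z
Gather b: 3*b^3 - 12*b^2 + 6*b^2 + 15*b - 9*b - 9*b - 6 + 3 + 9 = 3*b^3 - 6*b^2 - 3*b + 6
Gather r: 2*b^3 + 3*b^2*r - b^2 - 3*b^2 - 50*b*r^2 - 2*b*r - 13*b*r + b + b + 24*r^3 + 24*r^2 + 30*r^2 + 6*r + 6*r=2*b^3 - 4*b^2 + 2*b + 24*r^3 + r^2*(54 - 50*b) + r*(3*b^2 - 15*b + 12)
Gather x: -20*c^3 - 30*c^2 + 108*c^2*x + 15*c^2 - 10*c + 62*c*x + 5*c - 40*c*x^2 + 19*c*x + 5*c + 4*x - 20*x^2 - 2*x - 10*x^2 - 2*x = -20*c^3 - 15*c^2 + x^2*(-40*c - 30) + x*(108*c^2 + 81*c)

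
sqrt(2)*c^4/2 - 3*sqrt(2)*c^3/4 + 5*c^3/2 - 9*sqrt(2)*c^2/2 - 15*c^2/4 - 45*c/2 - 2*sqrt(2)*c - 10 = (c - 4)*(c + 1/2)*(c + 5*sqrt(2)/2)*(sqrt(2)*c/2 + sqrt(2))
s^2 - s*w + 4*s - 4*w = (s + 4)*(s - w)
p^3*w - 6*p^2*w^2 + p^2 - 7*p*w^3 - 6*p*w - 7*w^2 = (p - 7*w)*(p + w)*(p*w + 1)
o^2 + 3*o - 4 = (o - 1)*(o + 4)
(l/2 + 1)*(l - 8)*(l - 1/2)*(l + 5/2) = l^4/2 - 2*l^3 - 117*l^2/8 - 49*l/4 + 10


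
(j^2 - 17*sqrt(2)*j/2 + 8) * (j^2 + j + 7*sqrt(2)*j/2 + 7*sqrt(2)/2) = j^4 - 5*sqrt(2)*j^3 + j^3 - 103*j^2/2 - 5*sqrt(2)*j^2 - 103*j/2 + 28*sqrt(2)*j + 28*sqrt(2)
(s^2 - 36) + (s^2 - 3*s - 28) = 2*s^2 - 3*s - 64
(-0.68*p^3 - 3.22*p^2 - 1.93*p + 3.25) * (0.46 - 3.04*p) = 2.0672*p^4 + 9.476*p^3 + 4.386*p^2 - 10.7678*p + 1.495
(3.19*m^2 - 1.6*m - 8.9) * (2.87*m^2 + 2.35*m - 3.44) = 9.1553*m^4 + 2.9045*m^3 - 40.2766*m^2 - 15.411*m + 30.616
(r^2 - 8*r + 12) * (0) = 0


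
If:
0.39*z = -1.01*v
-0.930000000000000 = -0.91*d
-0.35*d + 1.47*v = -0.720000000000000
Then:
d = 1.02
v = -0.25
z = 0.64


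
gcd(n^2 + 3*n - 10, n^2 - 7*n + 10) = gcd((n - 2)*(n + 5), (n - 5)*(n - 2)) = n - 2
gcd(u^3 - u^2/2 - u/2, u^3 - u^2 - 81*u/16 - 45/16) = 1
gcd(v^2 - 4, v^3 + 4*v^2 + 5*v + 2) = v + 2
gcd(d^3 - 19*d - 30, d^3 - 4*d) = d + 2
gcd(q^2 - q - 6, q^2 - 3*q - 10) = q + 2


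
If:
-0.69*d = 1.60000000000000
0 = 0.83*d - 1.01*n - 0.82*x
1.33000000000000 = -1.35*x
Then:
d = -2.32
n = -1.11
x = -0.99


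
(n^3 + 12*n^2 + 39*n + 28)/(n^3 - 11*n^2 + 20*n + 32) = (n^2 + 11*n + 28)/(n^2 - 12*n + 32)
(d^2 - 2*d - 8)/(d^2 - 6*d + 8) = (d + 2)/(d - 2)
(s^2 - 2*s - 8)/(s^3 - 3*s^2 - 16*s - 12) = (s - 4)/(s^2 - 5*s - 6)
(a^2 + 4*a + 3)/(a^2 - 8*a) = (a^2 + 4*a + 3)/(a*(a - 8))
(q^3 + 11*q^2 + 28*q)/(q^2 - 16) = q*(q + 7)/(q - 4)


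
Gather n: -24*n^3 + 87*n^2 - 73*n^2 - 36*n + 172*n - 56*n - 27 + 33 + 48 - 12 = -24*n^3 + 14*n^2 + 80*n + 42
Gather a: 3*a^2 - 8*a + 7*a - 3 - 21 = 3*a^2 - a - 24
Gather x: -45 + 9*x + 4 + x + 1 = 10*x - 40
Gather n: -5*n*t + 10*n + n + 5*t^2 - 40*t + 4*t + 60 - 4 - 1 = n*(11 - 5*t) + 5*t^2 - 36*t + 55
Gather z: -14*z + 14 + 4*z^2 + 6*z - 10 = 4*z^2 - 8*z + 4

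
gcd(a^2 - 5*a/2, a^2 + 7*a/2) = a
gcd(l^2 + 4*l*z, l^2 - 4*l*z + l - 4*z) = 1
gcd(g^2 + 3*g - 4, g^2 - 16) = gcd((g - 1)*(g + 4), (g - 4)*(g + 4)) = g + 4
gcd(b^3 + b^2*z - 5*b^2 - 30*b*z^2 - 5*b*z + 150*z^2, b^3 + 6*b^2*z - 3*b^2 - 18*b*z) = b + 6*z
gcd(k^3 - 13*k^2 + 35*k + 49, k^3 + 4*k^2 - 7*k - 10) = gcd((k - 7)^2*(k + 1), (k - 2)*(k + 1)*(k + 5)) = k + 1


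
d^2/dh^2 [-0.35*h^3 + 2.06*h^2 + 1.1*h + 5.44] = 4.12 - 2.1*h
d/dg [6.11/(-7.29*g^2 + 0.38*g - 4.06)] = (89.0838*g - 2.3218)/(7.29*g^2 - 0.38*g + 4.06)^2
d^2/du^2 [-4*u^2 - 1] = -8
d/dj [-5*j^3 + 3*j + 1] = 3 - 15*j^2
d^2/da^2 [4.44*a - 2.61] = 0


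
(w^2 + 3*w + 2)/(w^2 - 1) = (w + 2)/(w - 1)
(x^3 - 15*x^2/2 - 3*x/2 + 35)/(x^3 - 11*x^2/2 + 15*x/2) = (x^2 - 5*x - 14)/(x*(x - 3))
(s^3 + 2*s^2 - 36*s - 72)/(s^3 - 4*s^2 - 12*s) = (s + 6)/s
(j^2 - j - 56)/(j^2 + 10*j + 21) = (j - 8)/(j + 3)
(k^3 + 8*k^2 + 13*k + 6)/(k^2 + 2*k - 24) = (k^2 + 2*k + 1)/(k - 4)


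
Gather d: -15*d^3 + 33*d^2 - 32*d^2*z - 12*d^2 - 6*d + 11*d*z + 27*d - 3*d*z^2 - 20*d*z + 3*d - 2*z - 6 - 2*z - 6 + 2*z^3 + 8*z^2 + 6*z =-15*d^3 + d^2*(21 - 32*z) + d*(-3*z^2 - 9*z + 24) + 2*z^3 + 8*z^2 + 2*z - 12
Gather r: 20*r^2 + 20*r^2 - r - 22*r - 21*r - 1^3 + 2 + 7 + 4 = 40*r^2 - 44*r + 12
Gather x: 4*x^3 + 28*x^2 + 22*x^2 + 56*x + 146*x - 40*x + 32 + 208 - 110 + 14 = 4*x^3 + 50*x^2 + 162*x + 144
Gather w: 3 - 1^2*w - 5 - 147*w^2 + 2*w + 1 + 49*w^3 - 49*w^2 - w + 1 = 49*w^3 - 196*w^2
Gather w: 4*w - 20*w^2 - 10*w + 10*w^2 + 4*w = -10*w^2 - 2*w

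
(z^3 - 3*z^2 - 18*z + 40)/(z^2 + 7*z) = (z^3 - 3*z^2 - 18*z + 40)/(z*(z + 7))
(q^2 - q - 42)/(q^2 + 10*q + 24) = (q - 7)/(q + 4)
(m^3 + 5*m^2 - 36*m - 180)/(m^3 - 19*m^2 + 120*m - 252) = (m^2 + 11*m + 30)/(m^2 - 13*m + 42)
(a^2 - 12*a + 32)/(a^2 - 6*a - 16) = (a - 4)/(a + 2)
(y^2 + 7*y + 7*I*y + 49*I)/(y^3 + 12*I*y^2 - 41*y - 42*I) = (y + 7)/(y^2 + 5*I*y - 6)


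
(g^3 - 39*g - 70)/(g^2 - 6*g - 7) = (g^2 + 7*g + 10)/(g + 1)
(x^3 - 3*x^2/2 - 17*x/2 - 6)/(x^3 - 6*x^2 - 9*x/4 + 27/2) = 2*(x^2 - 3*x - 4)/(2*x^2 - 15*x + 18)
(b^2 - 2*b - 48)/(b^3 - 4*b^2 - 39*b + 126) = (b - 8)/(b^2 - 10*b + 21)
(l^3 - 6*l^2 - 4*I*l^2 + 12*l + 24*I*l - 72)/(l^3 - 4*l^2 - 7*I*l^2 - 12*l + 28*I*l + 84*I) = (l^2 - 4*I*l + 12)/(l^2 + l*(2 - 7*I) - 14*I)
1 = 1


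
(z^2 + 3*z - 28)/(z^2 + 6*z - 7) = (z - 4)/(z - 1)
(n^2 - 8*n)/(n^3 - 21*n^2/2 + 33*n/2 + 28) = 2*n/(2*n^2 - 5*n - 7)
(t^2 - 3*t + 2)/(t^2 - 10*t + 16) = (t - 1)/(t - 8)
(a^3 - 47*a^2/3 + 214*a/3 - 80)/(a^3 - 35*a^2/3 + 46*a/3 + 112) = (3*a - 5)/(3*a + 7)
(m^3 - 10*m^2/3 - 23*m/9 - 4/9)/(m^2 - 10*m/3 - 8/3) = (9*m^2 + 6*m + 1)/(3*(3*m + 2))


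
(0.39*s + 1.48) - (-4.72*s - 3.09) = 5.11*s + 4.57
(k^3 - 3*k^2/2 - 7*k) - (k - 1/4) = k^3 - 3*k^2/2 - 8*k + 1/4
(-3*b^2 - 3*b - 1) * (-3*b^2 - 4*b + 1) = 9*b^4 + 21*b^3 + 12*b^2 + b - 1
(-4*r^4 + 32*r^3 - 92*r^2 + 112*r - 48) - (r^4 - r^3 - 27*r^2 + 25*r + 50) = -5*r^4 + 33*r^3 - 65*r^2 + 87*r - 98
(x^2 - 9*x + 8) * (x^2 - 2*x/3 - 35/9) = x^4 - 29*x^3/3 + 91*x^2/9 + 89*x/3 - 280/9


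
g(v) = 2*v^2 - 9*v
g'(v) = 4*v - 9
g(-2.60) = 36.92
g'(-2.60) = -19.40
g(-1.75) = 21.88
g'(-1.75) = -16.00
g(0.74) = -5.56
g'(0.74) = -6.04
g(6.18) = 20.76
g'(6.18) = 15.72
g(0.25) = -2.12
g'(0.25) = -8.00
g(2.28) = -10.12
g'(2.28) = 0.12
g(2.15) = -10.10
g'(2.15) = -0.40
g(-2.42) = 33.49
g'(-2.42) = -18.68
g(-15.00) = 585.00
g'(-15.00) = -69.00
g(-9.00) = 243.00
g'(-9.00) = -45.00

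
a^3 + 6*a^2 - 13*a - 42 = (a - 3)*(a + 2)*(a + 7)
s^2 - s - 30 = (s - 6)*(s + 5)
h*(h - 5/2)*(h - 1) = h^3 - 7*h^2/2 + 5*h/2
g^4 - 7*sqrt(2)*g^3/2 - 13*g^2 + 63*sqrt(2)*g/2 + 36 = (g - 3)*(g + 3)*(g - 4*sqrt(2))*(g + sqrt(2)/2)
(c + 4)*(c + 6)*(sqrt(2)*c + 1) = sqrt(2)*c^3 + c^2 + 10*sqrt(2)*c^2 + 10*c + 24*sqrt(2)*c + 24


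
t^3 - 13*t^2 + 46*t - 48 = (t - 8)*(t - 3)*(t - 2)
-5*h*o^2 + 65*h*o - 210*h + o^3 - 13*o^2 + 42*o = (-5*h + o)*(o - 7)*(o - 6)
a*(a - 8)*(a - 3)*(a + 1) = a^4 - 10*a^3 + 13*a^2 + 24*a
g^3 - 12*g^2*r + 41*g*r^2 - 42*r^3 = (g - 7*r)*(g - 3*r)*(g - 2*r)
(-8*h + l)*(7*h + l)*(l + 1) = -56*h^2*l - 56*h^2 - h*l^2 - h*l + l^3 + l^2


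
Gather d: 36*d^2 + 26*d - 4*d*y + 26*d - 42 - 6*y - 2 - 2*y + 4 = 36*d^2 + d*(52 - 4*y) - 8*y - 40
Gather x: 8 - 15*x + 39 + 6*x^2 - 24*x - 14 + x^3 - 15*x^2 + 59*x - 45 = x^3 - 9*x^2 + 20*x - 12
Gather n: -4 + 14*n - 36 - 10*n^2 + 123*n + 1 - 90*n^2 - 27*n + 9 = -100*n^2 + 110*n - 30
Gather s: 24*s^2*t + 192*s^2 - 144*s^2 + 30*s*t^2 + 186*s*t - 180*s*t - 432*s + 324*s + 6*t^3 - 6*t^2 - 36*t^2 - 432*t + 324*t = s^2*(24*t + 48) + s*(30*t^2 + 6*t - 108) + 6*t^3 - 42*t^2 - 108*t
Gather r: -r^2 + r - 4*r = -r^2 - 3*r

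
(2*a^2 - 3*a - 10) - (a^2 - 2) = a^2 - 3*a - 8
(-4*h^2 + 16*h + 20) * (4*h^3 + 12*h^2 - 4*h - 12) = -16*h^5 + 16*h^4 + 288*h^3 + 224*h^2 - 272*h - 240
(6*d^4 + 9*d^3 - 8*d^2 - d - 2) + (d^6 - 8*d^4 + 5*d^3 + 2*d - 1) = d^6 - 2*d^4 + 14*d^3 - 8*d^2 + d - 3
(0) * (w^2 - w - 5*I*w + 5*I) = 0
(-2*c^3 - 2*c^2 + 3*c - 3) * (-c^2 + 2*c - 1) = 2*c^5 - 2*c^4 - 5*c^3 + 11*c^2 - 9*c + 3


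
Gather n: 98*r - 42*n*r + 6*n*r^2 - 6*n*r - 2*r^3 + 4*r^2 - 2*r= n*(6*r^2 - 48*r) - 2*r^3 + 4*r^2 + 96*r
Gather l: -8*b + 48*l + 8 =-8*b + 48*l + 8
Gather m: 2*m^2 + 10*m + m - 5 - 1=2*m^2 + 11*m - 6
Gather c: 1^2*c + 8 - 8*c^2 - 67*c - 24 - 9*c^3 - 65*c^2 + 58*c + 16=-9*c^3 - 73*c^2 - 8*c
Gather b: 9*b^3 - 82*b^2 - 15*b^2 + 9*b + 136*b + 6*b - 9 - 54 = 9*b^3 - 97*b^2 + 151*b - 63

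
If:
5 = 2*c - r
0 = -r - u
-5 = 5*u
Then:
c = 3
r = 1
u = -1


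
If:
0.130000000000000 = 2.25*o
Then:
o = 0.06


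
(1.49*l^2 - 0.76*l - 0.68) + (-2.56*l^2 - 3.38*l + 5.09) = -1.07*l^2 - 4.14*l + 4.41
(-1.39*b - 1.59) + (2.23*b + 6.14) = 0.84*b + 4.55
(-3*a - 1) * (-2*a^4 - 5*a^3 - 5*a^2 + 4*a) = 6*a^5 + 17*a^4 + 20*a^3 - 7*a^2 - 4*a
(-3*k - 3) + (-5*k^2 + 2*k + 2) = -5*k^2 - k - 1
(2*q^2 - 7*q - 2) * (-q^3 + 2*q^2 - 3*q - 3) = -2*q^5 + 11*q^4 - 18*q^3 + 11*q^2 + 27*q + 6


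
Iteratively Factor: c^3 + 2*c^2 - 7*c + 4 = (c + 4)*(c^2 - 2*c + 1) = (c - 1)*(c + 4)*(c - 1)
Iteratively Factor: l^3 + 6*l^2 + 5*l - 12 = (l + 4)*(l^2 + 2*l - 3) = (l + 3)*(l + 4)*(l - 1)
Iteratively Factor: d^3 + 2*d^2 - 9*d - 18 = (d - 3)*(d^2 + 5*d + 6) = (d - 3)*(d + 3)*(d + 2)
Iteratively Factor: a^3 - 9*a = (a)*(a^2 - 9) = a*(a + 3)*(a - 3)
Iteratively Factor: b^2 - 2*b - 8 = (b + 2)*(b - 4)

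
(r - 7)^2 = r^2 - 14*r + 49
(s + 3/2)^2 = s^2 + 3*s + 9/4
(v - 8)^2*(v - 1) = v^3 - 17*v^2 + 80*v - 64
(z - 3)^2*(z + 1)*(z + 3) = z^4 - 2*z^3 - 12*z^2 + 18*z + 27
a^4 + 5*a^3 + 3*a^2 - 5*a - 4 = (a - 1)*(a + 1)^2*(a + 4)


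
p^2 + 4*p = p*(p + 4)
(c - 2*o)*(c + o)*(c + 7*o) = c^3 + 6*c^2*o - 9*c*o^2 - 14*o^3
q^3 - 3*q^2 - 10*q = q*(q - 5)*(q + 2)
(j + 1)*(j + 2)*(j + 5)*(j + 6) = j^4 + 14*j^3 + 65*j^2 + 112*j + 60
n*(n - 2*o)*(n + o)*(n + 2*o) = n^4 + n^3*o - 4*n^2*o^2 - 4*n*o^3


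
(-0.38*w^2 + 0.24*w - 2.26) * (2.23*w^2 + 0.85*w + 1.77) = -0.8474*w^4 + 0.2122*w^3 - 5.5084*w^2 - 1.4962*w - 4.0002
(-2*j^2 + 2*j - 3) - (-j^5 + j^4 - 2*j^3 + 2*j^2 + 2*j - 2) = j^5 - j^4 + 2*j^3 - 4*j^2 - 1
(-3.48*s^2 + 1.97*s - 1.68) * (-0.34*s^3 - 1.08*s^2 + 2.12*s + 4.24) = 1.1832*s^5 + 3.0886*s^4 - 8.934*s^3 - 8.7644*s^2 + 4.7912*s - 7.1232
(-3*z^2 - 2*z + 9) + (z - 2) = -3*z^2 - z + 7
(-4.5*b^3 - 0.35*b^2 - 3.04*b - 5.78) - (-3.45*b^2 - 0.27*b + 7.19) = -4.5*b^3 + 3.1*b^2 - 2.77*b - 12.97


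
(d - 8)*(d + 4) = d^2 - 4*d - 32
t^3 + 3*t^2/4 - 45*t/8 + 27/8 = (t - 3/2)*(t - 3/4)*(t + 3)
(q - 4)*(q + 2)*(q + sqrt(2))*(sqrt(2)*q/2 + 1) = sqrt(2)*q^4/2 - sqrt(2)*q^3 + 2*q^3 - 3*sqrt(2)*q^2 - 4*q^2 - 16*q - 2*sqrt(2)*q - 8*sqrt(2)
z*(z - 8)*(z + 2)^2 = z^4 - 4*z^3 - 28*z^2 - 32*z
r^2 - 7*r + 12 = (r - 4)*(r - 3)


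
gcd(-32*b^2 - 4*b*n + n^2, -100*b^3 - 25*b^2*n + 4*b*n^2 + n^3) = 4*b + n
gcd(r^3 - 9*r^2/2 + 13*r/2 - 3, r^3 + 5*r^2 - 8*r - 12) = r - 2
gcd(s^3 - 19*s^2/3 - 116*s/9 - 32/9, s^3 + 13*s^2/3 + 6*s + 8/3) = s + 4/3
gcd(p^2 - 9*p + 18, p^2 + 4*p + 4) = 1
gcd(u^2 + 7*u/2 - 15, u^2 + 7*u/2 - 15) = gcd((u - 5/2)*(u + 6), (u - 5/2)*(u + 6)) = u^2 + 7*u/2 - 15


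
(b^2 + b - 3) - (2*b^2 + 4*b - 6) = -b^2 - 3*b + 3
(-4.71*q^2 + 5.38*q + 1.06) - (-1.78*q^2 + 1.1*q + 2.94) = -2.93*q^2 + 4.28*q - 1.88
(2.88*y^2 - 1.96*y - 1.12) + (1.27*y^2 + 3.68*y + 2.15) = 4.15*y^2 + 1.72*y + 1.03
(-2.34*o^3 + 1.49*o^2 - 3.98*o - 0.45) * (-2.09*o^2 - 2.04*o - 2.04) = 4.8906*o^5 + 1.6595*o^4 + 10.0522*o^3 + 6.0201*o^2 + 9.0372*o + 0.918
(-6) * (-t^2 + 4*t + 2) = 6*t^2 - 24*t - 12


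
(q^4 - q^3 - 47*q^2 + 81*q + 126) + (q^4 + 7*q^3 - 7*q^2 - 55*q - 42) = 2*q^4 + 6*q^3 - 54*q^2 + 26*q + 84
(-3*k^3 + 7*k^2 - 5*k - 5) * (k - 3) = -3*k^4 + 16*k^3 - 26*k^2 + 10*k + 15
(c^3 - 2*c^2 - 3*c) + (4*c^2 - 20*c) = c^3 + 2*c^2 - 23*c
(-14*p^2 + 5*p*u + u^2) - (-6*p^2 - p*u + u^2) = -8*p^2 + 6*p*u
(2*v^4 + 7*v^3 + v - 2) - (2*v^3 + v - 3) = 2*v^4 + 5*v^3 + 1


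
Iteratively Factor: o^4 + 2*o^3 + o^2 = (o + 1)*(o^3 + o^2) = (o + 1)^2*(o^2) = o*(o + 1)^2*(o)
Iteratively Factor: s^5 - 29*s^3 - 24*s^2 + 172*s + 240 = (s - 5)*(s^4 + 5*s^3 - 4*s^2 - 44*s - 48) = (s - 5)*(s + 2)*(s^3 + 3*s^2 - 10*s - 24) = (s - 5)*(s + 2)*(s + 4)*(s^2 - s - 6) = (s - 5)*(s + 2)^2*(s + 4)*(s - 3)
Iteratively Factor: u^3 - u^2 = (u)*(u^2 - u) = u^2*(u - 1)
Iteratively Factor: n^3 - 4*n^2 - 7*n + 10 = (n - 1)*(n^2 - 3*n - 10) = (n - 1)*(n + 2)*(n - 5)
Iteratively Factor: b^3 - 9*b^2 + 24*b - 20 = (b - 2)*(b^2 - 7*b + 10) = (b - 5)*(b - 2)*(b - 2)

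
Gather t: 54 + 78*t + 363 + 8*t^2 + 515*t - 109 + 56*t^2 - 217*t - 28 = 64*t^2 + 376*t + 280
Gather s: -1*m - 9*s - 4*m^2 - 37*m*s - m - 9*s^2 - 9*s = -4*m^2 - 2*m - 9*s^2 + s*(-37*m - 18)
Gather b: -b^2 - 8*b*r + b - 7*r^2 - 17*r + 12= -b^2 + b*(1 - 8*r) - 7*r^2 - 17*r + 12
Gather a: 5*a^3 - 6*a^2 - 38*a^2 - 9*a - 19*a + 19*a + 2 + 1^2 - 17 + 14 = 5*a^3 - 44*a^2 - 9*a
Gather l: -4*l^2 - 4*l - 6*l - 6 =-4*l^2 - 10*l - 6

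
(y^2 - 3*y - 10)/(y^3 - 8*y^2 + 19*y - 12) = (y^2 - 3*y - 10)/(y^3 - 8*y^2 + 19*y - 12)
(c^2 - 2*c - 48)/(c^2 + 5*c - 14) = (c^2 - 2*c - 48)/(c^2 + 5*c - 14)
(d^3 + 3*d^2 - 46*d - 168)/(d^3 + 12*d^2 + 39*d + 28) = (d^2 - d - 42)/(d^2 + 8*d + 7)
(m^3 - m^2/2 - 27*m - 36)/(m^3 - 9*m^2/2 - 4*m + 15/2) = (m^2 - 2*m - 24)/(m^2 - 6*m + 5)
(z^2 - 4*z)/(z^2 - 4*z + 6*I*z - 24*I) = z/(z + 6*I)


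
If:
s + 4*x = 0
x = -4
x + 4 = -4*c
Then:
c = 0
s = 16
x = -4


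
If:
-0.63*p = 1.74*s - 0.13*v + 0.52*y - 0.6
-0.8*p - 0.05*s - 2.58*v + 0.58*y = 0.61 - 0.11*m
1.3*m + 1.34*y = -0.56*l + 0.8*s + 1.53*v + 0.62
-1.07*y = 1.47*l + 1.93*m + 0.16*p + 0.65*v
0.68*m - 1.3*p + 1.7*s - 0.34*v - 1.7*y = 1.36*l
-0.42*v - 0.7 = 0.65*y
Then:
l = 0.29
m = 0.28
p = 1.01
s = 0.12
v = -0.68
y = -0.64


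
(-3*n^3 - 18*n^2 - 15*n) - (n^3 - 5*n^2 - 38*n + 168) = -4*n^3 - 13*n^2 + 23*n - 168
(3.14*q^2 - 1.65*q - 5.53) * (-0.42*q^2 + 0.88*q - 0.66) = -1.3188*q^4 + 3.4562*q^3 - 1.2018*q^2 - 3.7774*q + 3.6498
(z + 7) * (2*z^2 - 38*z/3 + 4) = 2*z^3 + 4*z^2/3 - 254*z/3 + 28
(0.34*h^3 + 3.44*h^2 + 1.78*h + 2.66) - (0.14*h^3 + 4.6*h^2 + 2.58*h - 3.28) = 0.2*h^3 - 1.16*h^2 - 0.8*h + 5.94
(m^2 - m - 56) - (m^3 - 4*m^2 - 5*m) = -m^3 + 5*m^2 + 4*m - 56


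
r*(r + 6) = r^2 + 6*r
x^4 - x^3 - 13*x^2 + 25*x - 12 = (x - 3)*(x - 1)^2*(x + 4)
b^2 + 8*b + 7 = (b + 1)*(b + 7)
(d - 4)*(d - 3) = d^2 - 7*d + 12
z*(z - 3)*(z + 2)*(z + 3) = z^4 + 2*z^3 - 9*z^2 - 18*z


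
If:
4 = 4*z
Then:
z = 1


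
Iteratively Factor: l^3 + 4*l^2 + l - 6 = (l + 3)*(l^2 + l - 2) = (l + 2)*(l + 3)*(l - 1)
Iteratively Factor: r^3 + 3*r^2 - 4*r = (r - 1)*(r^2 + 4*r) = (r - 1)*(r + 4)*(r)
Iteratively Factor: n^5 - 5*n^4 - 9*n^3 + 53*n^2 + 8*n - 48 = (n - 4)*(n^4 - n^3 - 13*n^2 + n + 12) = (n - 4)^2*(n^3 + 3*n^2 - n - 3) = (n - 4)^2*(n + 1)*(n^2 + 2*n - 3) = (n - 4)^2*(n + 1)*(n + 3)*(n - 1)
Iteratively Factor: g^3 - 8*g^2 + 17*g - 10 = (g - 1)*(g^2 - 7*g + 10) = (g - 2)*(g - 1)*(g - 5)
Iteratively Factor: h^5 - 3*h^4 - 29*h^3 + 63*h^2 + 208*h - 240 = (h - 1)*(h^4 - 2*h^3 - 31*h^2 + 32*h + 240) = (h - 1)*(h + 4)*(h^3 - 6*h^2 - 7*h + 60) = (h - 5)*(h - 1)*(h + 4)*(h^2 - h - 12) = (h - 5)*(h - 1)*(h + 3)*(h + 4)*(h - 4)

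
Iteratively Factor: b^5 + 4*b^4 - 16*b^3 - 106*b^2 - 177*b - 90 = (b + 1)*(b^4 + 3*b^3 - 19*b^2 - 87*b - 90) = (b - 5)*(b + 1)*(b^3 + 8*b^2 + 21*b + 18) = (b - 5)*(b + 1)*(b + 3)*(b^2 + 5*b + 6) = (b - 5)*(b + 1)*(b + 2)*(b + 3)*(b + 3)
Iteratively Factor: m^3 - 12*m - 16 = (m - 4)*(m^2 + 4*m + 4) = (m - 4)*(m + 2)*(m + 2)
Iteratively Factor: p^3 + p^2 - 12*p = (p + 4)*(p^2 - 3*p) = p*(p + 4)*(p - 3)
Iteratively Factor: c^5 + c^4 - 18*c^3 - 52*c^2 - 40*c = (c + 2)*(c^4 - c^3 - 16*c^2 - 20*c) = (c + 2)^2*(c^3 - 3*c^2 - 10*c) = (c - 5)*(c + 2)^2*(c^2 + 2*c) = c*(c - 5)*(c + 2)^2*(c + 2)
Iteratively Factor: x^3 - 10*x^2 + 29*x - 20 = (x - 4)*(x^2 - 6*x + 5) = (x - 5)*(x - 4)*(x - 1)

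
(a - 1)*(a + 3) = a^2 + 2*a - 3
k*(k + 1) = k^2 + k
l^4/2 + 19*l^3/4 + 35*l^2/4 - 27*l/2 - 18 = (l/2 + 1/2)*(l - 3/2)*(l + 4)*(l + 6)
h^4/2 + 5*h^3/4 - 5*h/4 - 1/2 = (h/2 + 1)*(h - 1)*(h + 1/2)*(h + 1)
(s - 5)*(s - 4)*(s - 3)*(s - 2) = s^4 - 14*s^3 + 71*s^2 - 154*s + 120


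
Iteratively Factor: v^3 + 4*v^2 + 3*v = (v + 3)*(v^2 + v) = (v + 1)*(v + 3)*(v)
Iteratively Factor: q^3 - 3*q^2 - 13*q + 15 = (q - 1)*(q^2 - 2*q - 15) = (q - 5)*(q - 1)*(q + 3)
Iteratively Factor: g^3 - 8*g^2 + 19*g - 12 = (g - 3)*(g^2 - 5*g + 4) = (g - 3)*(g - 1)*(g - 4)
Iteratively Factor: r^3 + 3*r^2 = (r + 3)*(r^2) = r*(r + 3)*(r)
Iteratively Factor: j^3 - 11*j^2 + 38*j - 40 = (j - 2)*(j^2 - 9*j + 20) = (j - 5)*(j - 2)*(j - 4)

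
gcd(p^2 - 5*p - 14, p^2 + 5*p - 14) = 1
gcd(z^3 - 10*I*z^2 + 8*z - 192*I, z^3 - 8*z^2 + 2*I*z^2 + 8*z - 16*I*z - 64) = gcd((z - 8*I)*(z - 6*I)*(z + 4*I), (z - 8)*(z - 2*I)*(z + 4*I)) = z + 4*I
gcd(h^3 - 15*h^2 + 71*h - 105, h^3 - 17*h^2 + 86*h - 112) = h - 7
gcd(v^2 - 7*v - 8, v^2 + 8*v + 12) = 1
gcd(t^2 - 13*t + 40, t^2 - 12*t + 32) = t - 8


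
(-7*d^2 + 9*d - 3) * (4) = -28*d^2 + 36*d - 12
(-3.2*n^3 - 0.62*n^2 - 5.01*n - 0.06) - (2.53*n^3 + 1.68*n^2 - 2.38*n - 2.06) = -5.73*n^3 - 2.3*n^2 - 2.63*n + 2.0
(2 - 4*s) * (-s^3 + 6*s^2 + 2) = 4*s^4 - 26*s^3 + 12*s^2 - 8*s + 4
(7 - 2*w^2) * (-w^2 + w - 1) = 2*w^4 - 2*w^3 - 5*w^2 + 7*w - 7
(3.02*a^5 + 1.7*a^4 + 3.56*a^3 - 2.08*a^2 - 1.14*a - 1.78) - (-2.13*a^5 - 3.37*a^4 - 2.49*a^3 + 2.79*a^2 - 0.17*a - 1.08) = 5.15*a^5 + 5.07*a^4 + 6.05*a^3 - 4.87*a^2 - 0.97*a - 0.7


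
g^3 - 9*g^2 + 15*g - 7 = (g - 7)*(g - 1)^2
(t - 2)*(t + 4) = t^2 + 2*t - 8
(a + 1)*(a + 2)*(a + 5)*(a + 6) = a^4 + 14*a^3 + 65*a^2 + 112*a + 60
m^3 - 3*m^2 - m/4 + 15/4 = (m - 5/2)*(m - 3/2)*(m + 1)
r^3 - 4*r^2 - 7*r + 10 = (r - 5)*(r - 1)*(r + 2)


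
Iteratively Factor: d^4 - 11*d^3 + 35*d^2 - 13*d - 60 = (d - 4)*(d^3 - 7*d^2 + 7*d + 15) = (d - 4)*(d + 1)*(d^2 - 8*d + 15) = (d - 5)*(d - 4)*(d + 1)*(d - 3)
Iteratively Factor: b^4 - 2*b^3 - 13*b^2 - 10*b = (b + 2)*(b^3 - 4*b^2 - 5*b) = (b + 1)*(b + 2)*(b^2 - 5*b) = (b - 5)*(b + 1)*(b + 2)*(b)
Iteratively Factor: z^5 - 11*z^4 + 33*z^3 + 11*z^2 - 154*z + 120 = (z - 1)*(z^4 - 10*z^3 + 23*z^2 + 34*z - 120) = (z - 3)*(z - 1)*(z^3 - 7*z^2 + 2*z + 40) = (z - 5)*(z - 3)*(z - 1)*(z^2 - 2*z - 8) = (z - 5)*(z - 3)*(z - 1)*(z + 2)*(z - 4)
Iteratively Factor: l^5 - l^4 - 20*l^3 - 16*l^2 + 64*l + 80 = (l + 2)*(l^4 - 3*l^3 - 14*l^2 + 12*l + 40) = (l + 2)^2*(l^3 - 5*l^2 - 4*l + 20) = (l - 2)*(l + 2)^2*(l^2 - 3*l - 10) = (l - 2)*(l + 2)^3*(l - 5)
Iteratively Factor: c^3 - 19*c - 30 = (c + 2)*(c^2 - 2*c - 15) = (c + 2)*(c + 3)*(c - 5)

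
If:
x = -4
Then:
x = -4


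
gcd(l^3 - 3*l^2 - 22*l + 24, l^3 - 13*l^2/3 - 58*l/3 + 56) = l^2 - 2*l - 24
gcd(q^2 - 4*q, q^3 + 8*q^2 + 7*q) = q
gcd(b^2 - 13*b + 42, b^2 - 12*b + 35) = b - 7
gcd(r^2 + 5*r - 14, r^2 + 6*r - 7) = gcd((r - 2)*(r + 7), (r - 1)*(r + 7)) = r + 7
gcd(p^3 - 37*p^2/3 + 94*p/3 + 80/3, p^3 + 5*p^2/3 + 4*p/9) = 1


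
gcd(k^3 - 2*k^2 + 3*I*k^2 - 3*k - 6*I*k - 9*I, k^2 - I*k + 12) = k + 3*I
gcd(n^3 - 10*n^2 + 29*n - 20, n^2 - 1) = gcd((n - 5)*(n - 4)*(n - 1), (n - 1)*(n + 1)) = n - 1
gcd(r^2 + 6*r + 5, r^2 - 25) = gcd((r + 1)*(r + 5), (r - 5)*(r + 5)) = r + 5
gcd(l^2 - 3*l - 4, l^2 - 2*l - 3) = l + 1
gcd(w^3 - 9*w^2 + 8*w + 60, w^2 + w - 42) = w - 6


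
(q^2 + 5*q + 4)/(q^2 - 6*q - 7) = (q + 4)/(q - 7)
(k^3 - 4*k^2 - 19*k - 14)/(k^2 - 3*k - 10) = (k^2 - 6*k - 7)/(k - 5)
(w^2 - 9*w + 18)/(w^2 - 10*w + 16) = (w^2 - 9*w + 18)/(w^2 - 10*w + 16)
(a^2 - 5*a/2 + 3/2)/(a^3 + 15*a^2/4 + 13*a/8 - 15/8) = 4*(2*a^2 - 5*a + 3)/(8*a^3 + 30*a^2 + 13*a - 15)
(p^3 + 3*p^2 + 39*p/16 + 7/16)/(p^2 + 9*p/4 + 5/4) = (16*p^2 + 32*p + 7)/(4*(4*p + 5))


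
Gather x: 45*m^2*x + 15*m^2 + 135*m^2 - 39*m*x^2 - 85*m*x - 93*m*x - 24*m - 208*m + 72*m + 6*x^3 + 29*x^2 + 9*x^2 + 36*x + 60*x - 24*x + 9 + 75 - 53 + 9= 150*m^2 - 160*m + 6*x^3 + x^2*(38 - 39*m) + x*(45*m^2 - 178*m + 72) + 40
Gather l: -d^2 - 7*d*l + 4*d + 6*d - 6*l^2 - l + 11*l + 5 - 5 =-d^2 + 10*d - 6*l^2 + l*(10 - 7*d)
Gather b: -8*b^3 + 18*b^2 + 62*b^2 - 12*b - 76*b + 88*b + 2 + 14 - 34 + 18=-8*b^3 + 80*b^2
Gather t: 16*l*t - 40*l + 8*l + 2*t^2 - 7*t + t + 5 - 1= -32*l + 2*t^2 + t*(16*l - 6) + 4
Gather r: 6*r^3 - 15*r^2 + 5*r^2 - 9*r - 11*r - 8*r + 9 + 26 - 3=6*r^3 - 10*r^2 - 28*r + 32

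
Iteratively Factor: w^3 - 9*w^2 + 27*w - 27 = (w - 3)*(w^2 - 6*w + 9) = (w - 3)^2*(w - 3)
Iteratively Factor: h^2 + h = (h)*(h + 1)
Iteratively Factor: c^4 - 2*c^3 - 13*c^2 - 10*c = (c)*(c^3 - 2*c^2 - 13*c - 10) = c*(c - 5)*(c^2 + 3*c + 2) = c*(c - 5)*(c + 2)*(c + 1)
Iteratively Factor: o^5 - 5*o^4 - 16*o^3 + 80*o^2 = (o)*(o^4 - 5*o^3 - 16*o^2 + 80*o) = o*(o - 4)*(o^3 - o^2 - 20*o) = o^2*(o - 4)*(o^2 - o - 20) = o^2*(o - 4)*(o + 4)*(o - 5)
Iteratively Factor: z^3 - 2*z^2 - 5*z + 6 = (z - 1)*(z^2 - z - 6) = (z - 3)*(z - 1)*(z + 2)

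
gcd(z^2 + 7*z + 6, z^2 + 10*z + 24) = z + 6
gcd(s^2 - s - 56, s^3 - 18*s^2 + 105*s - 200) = s - 8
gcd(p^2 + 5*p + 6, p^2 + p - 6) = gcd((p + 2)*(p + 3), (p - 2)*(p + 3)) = p + 3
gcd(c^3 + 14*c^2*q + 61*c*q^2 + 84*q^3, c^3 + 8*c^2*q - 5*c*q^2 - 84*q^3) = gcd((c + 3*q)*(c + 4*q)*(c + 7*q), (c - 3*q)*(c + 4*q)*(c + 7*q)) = c^2 + 11*c*q + 28*q^2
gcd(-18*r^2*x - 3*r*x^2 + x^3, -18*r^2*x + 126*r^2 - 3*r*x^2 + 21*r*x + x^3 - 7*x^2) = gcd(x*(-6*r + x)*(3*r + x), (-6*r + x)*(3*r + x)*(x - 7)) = -18*r^2 - 3*r*x + x^2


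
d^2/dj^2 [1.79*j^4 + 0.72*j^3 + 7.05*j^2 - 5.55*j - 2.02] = 21.48*j^2 + 4.32*j + 14.1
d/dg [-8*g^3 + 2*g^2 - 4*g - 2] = -24*g^2 + 4*g - 4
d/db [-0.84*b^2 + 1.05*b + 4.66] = 1.05 - 1.68*b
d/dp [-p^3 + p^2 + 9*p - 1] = -3*p^2 + 2*p + 9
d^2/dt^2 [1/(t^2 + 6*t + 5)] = 2*(-t^2 - 6*t + 4*(t + 3)^2 - 5)/(t^2 + 6*t + 5)^3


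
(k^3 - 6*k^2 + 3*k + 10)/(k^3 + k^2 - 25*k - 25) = (k - 2)/(k + 5)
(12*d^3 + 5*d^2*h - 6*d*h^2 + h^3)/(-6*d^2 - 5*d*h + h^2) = (-12*d^2 + 7*d*h - h^2)/(6*d - h)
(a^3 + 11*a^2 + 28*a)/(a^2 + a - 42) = a*(a + 4)/(a - 6)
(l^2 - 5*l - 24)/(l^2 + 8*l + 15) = (l - 8)/(l + 5)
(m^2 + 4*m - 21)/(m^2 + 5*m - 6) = (m^2 + 4*m - 21)/(m^2 + 5*m - 6)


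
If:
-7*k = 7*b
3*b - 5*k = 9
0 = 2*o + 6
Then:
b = 9/8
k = -9/8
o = -3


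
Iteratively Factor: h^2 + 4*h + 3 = (h + 3)*(h + 1)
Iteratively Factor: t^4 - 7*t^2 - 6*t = (t + 1)*(t^3 - t^2 - 6*t) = (t - 3)*(t + 1)*(t^2 + 2*t) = (t - 3)*(t + 1)*(t + 2)*(t)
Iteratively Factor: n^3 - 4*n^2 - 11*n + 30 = (n - 5)*(n^2 + n - 6) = (n - 5)*(n + 3)*(n - 2)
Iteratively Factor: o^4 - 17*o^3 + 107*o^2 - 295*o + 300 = (o - 3)*(o^3 - 14*o^2 + 65*o - 100) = (o - 4)*(o - 3)*(o^2 - 10*o + 25) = (o - 5)*(o - 4)*(o - 3)*(o - 5)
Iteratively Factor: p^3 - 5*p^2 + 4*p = (p)*(p^2 - 5*p + 4) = p*(p - 1)*(p - 4)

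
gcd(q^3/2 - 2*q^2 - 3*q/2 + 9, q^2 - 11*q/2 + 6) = 1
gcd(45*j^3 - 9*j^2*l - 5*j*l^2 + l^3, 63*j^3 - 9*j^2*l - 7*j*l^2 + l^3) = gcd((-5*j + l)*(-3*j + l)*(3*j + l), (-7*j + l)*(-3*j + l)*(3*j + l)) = 9*j^2 - l^2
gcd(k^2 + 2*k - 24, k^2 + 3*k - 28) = k - 4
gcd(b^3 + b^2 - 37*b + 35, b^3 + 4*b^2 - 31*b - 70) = b^2 + 2*b - 35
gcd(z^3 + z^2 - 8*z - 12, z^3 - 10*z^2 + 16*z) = 1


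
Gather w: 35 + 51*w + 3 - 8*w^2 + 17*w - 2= -8*w^2 + 68*w + 36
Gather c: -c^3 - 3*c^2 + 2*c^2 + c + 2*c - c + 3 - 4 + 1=-c^3 - c^2 + 2*c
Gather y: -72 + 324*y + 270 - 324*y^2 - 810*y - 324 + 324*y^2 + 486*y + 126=0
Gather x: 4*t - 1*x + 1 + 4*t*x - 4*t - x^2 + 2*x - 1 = -x^2 + x*(4*t + 1)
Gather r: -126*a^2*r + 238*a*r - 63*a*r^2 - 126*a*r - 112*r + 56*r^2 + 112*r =r^2*(56 - 63*a) + r*(-126*a^2 + 112*a)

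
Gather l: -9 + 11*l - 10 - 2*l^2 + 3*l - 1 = -2*l^2 + 14*l - 20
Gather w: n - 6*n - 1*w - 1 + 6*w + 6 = -5*n + 5*w + 5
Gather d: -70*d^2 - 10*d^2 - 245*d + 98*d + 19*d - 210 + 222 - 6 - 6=-80*d^2 - 128*d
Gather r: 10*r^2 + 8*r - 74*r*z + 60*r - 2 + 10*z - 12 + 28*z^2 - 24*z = 10*r^2 + r*(68 - 74*z) + 28*z^2 - 14*z - 14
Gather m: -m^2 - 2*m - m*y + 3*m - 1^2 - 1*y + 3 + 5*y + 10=-m^2 + m*(1 - y) + 4*y + 12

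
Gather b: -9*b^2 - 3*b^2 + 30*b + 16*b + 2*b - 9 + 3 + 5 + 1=-12*b^2 + 48*b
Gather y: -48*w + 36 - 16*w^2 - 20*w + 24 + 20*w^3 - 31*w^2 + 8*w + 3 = 20*w^3 - 47*w^2 - 60*w + 63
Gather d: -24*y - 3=-24*y - 3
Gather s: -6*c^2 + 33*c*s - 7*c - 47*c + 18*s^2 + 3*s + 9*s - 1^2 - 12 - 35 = -6*c^2 - 54*c + 18*s^2 + s*(33*c + 12) - 48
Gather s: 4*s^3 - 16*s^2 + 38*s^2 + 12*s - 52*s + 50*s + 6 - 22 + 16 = 4*s^3 + 22*s^2 + 10*s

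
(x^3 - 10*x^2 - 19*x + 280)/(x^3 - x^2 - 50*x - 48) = (x^2 - 2*x - 35)/(x^2 + 7*x + 6)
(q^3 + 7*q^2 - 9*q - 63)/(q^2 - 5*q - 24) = (q^2 + 4*q - 21)/(q - 8)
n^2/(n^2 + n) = n/(n + 1)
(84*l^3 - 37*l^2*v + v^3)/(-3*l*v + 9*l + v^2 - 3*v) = (-28*l^2 + 3*l*v + v^2)/(v - 3)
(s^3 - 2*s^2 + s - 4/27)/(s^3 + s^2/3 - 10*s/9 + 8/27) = (9*s^2 - 15*s + 4)/(9*s^2 + 6*s - 8)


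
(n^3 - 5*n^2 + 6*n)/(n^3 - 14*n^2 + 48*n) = (n^2 - 5*n + 6)/(n^2 - 14*n + 48)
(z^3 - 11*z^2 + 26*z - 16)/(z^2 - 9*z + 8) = z - 2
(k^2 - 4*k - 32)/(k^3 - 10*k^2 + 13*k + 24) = (k + 4)/(k^2 - 2*k - 3)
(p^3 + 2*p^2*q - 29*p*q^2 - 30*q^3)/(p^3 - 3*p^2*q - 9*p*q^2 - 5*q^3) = (p + 6*q)/(p + q)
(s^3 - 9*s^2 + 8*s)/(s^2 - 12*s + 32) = s*(s - 1)/(s - 4)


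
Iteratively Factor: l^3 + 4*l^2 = (l)*(l^2 + 4*l) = l^2*(l + 4)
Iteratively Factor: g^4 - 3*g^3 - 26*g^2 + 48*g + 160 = (g + 2)*(g^3 - 5*g^2 - 16*g + 80) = (g - 4)*(g + 2)*(g^2 - g - 20) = (g - 5)*(g - 4)*(g + 2)*(g + 4)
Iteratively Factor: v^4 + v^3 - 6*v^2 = (v)*(v^3 + v^2 - 6*v) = v^2*(v^2 + v - 6) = v^2*(v + 3)*(v - 2)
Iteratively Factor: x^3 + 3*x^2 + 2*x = (x)*(x^2 + 3*x + 2) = x*(x + 1)*(x + 2)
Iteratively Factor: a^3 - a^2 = (a)*(a^2 - a) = a^2*(a - 1)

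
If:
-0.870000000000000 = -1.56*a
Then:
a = 0.56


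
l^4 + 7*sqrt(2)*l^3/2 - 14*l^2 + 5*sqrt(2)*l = l*(l - sqrt(2))*(l - sqrt(2)/2)*(l + 5*sqrt(2))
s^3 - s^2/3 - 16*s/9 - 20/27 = (s - 5/3)*(s + 2/3)^2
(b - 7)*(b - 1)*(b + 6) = b^3 - 2*b^2 - 41*b + 42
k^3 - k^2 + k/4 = k*(k - 1/2)^2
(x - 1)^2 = x^2 - 2*x + 1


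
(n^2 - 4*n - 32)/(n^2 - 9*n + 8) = (n + 4)/(n - 1)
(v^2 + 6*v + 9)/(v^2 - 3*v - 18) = (v + 3)/(v - 6)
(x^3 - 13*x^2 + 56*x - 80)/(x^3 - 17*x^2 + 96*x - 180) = (x^2 - 8*x + 16)/(x^2 - 12*x + 36)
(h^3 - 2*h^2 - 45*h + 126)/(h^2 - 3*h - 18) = (h^2 + 4*h - 21)/(h + 3)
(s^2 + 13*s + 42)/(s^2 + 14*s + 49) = (s + 6)/(s + 7)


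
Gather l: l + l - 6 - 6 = 2*l - 12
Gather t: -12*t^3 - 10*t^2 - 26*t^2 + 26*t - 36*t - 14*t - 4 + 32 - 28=-12*t^3 - 36*t^2 - 24*t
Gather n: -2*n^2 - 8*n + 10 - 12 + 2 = -2*n^2 - 8*n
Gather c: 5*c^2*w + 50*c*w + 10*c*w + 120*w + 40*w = 5*c^2*w + 60*c*w + 160*w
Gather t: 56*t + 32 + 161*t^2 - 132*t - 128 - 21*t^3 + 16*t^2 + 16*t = -21*t^3 + 177*t^2 - 60*t - 96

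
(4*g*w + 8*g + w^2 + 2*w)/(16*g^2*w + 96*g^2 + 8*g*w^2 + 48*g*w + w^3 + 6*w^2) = (w + 2)/(4*g*w + 24*g + w^2 + 6*w)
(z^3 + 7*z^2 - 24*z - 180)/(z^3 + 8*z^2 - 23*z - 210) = (z + 6)/(z + 7)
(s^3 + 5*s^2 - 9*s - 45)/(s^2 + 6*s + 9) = (s^2 + 2*s - 15)/(s + 3)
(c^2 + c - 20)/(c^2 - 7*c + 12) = (c + 5)/(c - 3)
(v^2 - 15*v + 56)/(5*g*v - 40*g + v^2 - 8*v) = (v - 7)/(5*g + v)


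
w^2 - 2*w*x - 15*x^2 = (w - 5*x)*(w + 3*x)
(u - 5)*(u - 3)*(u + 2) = u^3 - 6*u^2 - u + 30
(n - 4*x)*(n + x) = n^2 - 3*n*x - 4*x^2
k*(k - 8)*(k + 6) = k^3 - 2*k^2 - 48*k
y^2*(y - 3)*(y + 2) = y^4 - y^3 - 6*y^2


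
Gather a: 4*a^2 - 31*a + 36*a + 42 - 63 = 4*a^2 + 5*a - 21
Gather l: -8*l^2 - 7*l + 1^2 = -8*l^2 - 7*l + 1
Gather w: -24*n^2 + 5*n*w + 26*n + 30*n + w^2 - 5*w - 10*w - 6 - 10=-24*n^2 + 56*n + w^2 + w*(5*n - 15) - 16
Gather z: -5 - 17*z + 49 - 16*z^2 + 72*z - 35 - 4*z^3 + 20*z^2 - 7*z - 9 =-4*z^3 + 4*z^2 + 48*z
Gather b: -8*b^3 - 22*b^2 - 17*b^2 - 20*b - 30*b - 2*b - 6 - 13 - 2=-8*b^3 - 39*b^2 - 52*b - 21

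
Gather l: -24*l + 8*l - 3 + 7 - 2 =2 - 16*l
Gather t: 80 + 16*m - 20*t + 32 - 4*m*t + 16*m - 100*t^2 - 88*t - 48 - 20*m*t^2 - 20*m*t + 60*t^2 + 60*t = 32*m + t^2*(-20*m - 40) + t*(-24*m - 48) + 64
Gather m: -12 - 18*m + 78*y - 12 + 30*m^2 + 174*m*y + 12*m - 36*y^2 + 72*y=30*m^2 + m*(174*y - 6) - 36*y^2 + 150*y - 24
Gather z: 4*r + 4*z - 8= 4*r + 4*z - 8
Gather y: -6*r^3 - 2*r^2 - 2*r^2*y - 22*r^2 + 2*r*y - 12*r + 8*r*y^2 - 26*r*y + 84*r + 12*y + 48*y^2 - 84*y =-6*r^3 - 24*r^2 + 72*r + y^2*(8*r + 48) + y*(-2*r^2 - 24*r - 72)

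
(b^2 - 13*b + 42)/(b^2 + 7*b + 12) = (b^2 - 13*b + 42)/(b^2 + 7*b + 12)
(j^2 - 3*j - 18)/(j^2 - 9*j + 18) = (j + 3)/(j - 3)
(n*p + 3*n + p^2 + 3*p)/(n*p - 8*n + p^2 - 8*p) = (p + 3)/(p - 8)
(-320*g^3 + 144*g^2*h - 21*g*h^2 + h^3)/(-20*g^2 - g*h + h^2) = (64*g^2 - 16*g*h + h^2)/(4*g + h)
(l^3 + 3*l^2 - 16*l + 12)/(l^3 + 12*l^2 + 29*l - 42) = (l - 2)/(l + 7)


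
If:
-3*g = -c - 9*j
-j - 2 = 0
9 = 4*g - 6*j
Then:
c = 63/4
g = -3/4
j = -2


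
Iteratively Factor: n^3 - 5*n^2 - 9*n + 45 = (n + 3)*(n^2 - 8*n + 15) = (n - 5)*(n + 3)*(n - 3)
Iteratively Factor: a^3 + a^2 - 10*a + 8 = (a - 2)*(a^2 + 3*a - 4) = (a - 2)*(a - 1)*(a + 4)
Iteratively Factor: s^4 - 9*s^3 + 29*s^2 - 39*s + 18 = (s - 3)*(s^3 - 6*s^2 + 11*s - 6) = (s - 3)^2*(s^2 - 3*s + 2) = (s - 3)^2*(s - 2)*(s - 1)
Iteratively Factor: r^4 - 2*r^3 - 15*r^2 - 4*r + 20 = (r - 1)*(r^3 - r^2 - 16*r - 20) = (r - 5)*(r - 1)*(r^2 + 4*r + 4) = (r - 5)*(r - 1)*(r + 2)*(r + 2)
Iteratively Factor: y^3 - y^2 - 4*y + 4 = (y - 1)*(y^2 - 4) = (y - 2)*(y - 1)*(y + 2)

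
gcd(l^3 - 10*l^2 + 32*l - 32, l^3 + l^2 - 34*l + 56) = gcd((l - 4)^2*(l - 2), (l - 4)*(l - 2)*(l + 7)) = l^2 - 6*l + 8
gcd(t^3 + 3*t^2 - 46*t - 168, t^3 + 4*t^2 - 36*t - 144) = t^2 + 10*t + 24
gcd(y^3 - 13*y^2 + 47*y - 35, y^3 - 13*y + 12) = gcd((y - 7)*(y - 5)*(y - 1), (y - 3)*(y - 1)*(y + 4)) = y - 1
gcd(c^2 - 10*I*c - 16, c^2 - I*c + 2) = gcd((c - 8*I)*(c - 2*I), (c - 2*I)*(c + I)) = c - 2*I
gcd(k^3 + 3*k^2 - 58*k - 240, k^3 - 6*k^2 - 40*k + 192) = k^2 - 2*k - 48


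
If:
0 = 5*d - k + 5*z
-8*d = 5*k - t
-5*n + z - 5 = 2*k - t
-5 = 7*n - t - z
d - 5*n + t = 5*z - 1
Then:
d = -34/91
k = -55/13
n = -55/13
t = -169/7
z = -43/91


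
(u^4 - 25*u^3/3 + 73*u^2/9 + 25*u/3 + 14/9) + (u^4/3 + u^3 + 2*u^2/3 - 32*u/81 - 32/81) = 4*u^4/3 - 22*u^3/3 + 79*u^2/9 + 643*u/81 + 94/81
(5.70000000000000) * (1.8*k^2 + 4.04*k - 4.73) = 10.26*k^2 + 23.028*k - 26.961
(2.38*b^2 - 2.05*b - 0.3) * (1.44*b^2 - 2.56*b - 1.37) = 3.4272*b^4 - 9.0448*b^3 + 1.5554*b^2 + 3.5765*b + 0.411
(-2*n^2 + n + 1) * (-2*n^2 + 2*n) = 4*n^4 - 6*n^3 + 2*n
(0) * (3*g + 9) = 0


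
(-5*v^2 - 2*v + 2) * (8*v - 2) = -40*v^3 - 6*v^2 + 20*v - 4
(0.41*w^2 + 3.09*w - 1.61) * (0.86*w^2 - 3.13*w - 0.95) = 0.3526*w^4 + 1.3741*w^3 - 11.4458*w^2 + 2.1038*w + 1.5295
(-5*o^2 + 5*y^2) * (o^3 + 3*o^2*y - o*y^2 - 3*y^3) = -5*o^5 - 15*o^4*y + 10*o^3*y^2 + 30*o^2*y^3 - 5*o*y^4 - 15*y^5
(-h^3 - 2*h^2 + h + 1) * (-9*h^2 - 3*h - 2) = 9*h^5 + 21*h^4 - h^3 - 8*h^2 - 5*h - 2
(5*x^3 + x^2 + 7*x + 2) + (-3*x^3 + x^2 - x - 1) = 2*x^3 + 2*x^2 + 6*x + 1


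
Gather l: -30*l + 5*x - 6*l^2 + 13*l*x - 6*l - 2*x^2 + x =-6*l^2 + l*(13*x - 36) - 2*x^2 + 6*x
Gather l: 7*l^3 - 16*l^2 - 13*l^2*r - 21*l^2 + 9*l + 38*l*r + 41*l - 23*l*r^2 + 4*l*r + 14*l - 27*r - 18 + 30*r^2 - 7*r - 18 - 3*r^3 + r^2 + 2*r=7*l^3 + l^2*(-13*r - 37) + l*(-23*r^2 + 42*r + 64) - 3*r^3 + 31*r^2 - 32*r - 36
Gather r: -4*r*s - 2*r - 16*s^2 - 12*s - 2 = r*(-4*s - 2) - 16*s^2 - 12*s - 2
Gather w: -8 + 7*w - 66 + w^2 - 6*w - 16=w^2 + w - 90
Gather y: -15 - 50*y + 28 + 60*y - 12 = 10*y + 1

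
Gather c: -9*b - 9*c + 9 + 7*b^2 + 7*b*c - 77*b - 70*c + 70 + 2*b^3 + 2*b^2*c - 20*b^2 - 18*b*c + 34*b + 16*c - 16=2*b^3 - 13*b^2 - 52*b + c*(2*b^2 - 11*b - 63) + 63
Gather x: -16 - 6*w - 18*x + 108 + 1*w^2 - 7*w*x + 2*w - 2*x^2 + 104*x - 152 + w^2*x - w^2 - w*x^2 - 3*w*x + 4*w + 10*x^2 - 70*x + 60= x^2*(8 - w) + x*(w^2 - 10*w + 16)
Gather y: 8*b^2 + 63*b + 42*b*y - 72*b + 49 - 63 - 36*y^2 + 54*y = 8*b^2 - 9*b - 36*y^2 + y*(42*b + 54) - 14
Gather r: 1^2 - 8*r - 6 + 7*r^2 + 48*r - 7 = 7*r^2 + 40*r - 12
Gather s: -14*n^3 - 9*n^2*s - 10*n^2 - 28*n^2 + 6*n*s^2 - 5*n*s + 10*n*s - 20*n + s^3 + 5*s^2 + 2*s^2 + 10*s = -14*n^3 - 38*n^2 - 20*n + s^3 + s^2*(6*n + 7) + s*(-9*n^2 + 5*n + 10)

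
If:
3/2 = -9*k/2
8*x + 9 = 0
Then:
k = -1/3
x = -9/8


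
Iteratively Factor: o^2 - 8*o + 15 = (o - 3)*(o - 5)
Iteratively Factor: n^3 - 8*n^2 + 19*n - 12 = (n - 3)*(n^2 - 5*n + 4) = (n - 4)*(n - 3)*(n - 1)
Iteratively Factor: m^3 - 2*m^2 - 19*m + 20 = (m - 5)*(m^2 + 3*m - 4) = (m - 5)*(m - 1)*(m + 4)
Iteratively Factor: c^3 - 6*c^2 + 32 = (c + 2)*(c^2 - 8*c + 16) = (c - 4)*(c + 2)*(c - 4)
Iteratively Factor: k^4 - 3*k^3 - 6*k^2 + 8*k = (k)*(k^3 - 3*k^2 - 6*k + 8) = k*(k - 1)*(k^2 - 2*k - 8) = k*(k - 4)*(k - 1)*(k + 2)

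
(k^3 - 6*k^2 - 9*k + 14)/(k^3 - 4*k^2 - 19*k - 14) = (k - 1)/(k + 1)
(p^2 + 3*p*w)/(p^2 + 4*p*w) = (p + 3*w)/(p + 4*w)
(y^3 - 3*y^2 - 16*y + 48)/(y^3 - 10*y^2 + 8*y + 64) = (y^2 + y - 12)/(y^2 - 6*y - 16)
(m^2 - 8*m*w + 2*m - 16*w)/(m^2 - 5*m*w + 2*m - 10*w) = (-m + 8*w)/(-m + 5*w)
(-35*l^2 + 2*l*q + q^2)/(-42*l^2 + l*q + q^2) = (-5*l + q)/(-6*l + q)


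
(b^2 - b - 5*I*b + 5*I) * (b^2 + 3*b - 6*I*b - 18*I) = b^4 + 2*b^3 - 11*I*b^3 - 33*b^2 - 22*I*b^2 - 60*b + 33*I*b + 90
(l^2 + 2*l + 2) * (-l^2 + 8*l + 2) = -l^4 + 6*l^3 + 16*l^2 + 20*l + 4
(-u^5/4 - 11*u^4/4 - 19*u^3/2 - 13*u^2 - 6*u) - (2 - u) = -u^5/4 - 11*u^4/4 - 19*u^3/2 - 13*u^2 - 5*u - 2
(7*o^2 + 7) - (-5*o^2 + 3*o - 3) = 12*o^2 - 3*o + 10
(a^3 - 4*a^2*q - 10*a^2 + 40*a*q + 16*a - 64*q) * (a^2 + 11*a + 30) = a^5 - 4*a^4*q + a^4 - 4*a^3*q - 64*a^3 + 256*a^2*q - 124*a^2 + 496*a*q + 480*a - 1920*q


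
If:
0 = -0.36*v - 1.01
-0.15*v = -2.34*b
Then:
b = -0.18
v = -2.81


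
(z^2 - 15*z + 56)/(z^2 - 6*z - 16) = (z - 7)/(z + 2)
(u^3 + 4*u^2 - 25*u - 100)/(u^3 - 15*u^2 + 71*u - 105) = (u^2 + 9*u + 20)/(u^2 - 10*u + 21)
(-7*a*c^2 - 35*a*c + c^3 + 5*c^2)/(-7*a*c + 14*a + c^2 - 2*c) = c*(c + 5)/(c - 2)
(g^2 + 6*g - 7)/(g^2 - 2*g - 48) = (-g^2 - 6*g + 7)/(-g^2 + 2*g + 48)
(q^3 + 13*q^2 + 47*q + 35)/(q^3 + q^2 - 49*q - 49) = (q + 5)/(q - 7)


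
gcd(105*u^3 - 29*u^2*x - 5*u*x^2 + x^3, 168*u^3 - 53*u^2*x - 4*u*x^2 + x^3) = -3*u + x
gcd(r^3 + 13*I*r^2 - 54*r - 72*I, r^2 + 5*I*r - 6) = r + 3*I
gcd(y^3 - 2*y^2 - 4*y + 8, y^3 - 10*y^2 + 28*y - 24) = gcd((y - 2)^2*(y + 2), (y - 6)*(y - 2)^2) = y^2 - 4*y + 4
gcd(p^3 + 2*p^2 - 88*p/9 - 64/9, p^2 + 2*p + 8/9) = p + 2/3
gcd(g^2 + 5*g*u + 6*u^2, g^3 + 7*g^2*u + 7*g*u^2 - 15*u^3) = g + 3*u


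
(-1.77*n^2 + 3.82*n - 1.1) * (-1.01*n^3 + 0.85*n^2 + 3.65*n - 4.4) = 1.7877*n^5 - 5.3627*n^4 - 2.1025*n^3 + 20.796*n^2 - 20.823*n + 4.84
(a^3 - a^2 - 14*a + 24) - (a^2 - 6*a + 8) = a^3 - 2*a^2 - 8*a + 16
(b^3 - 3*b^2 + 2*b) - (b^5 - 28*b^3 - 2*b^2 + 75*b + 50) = -b^5 + 29*b^3 - b^2 - 73*b - 50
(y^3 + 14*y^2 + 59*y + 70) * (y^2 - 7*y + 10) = y^5 + 7*y^4 - 29*y^3 - 203*y^2 + 100*y + 700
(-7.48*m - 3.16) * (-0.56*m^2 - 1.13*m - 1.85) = 4.1888*m^3 + 10.222*m^2 + 17.4088*m + 5.846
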